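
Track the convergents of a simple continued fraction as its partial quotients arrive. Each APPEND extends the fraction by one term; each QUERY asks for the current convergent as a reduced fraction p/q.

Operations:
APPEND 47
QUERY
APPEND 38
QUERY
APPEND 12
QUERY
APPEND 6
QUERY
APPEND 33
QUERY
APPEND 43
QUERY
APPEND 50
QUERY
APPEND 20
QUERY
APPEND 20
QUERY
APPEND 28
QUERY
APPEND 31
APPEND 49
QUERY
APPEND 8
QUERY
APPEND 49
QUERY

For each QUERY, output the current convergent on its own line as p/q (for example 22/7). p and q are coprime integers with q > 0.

47/1
1787/38
21491/457
130733/2780
4335680/92197
186564973/3967251
9332584330/198454747
186838251573/3973062191
3746097615790/79659698567
105077571493693/2234444622067
159901467453587070/3400259150771623
1282472890442616833/27271420649155628
63001073099141811887/1339699870959397395

APPEND 47: p_0 = 47·1 + 0 = 47, q_0 = 47·0 + 1 = 1 → 47/1
APPEND 38: p_1 = 38·47 + 1 = 1787, q_1 = 38·1 + 0 = 38 → 1787/38
APPEND 12: p_2 = 12·1787 + 47 = 21491, q_2 = 12·38 + 1 = 457 → 21491/457
APPEND 6: p_3 = 6·21491 + 1787 = 130733, q_3 = 6·457 + 38 = 2780 → 130733/2780
APPEND 33: p_4 = 33·130733 + 21491 = 4335680, q_4 = 33·2780 + 457 = 92197 → 4335680/92197
APPEND 43: p_5 = 43·4335680 + 130733 = 186564973, q_5 = 43·92197 + 2780 = 3967251 → 186564973/3967251
APPEND 50: p_6 = 50·186564973 + 4335680 = 9332584330, q_6 = 50·3967251 + 92197 = 198454747 → 9332584330/198454747
APPEND 20: p_7 = 20·9332584330 + 186564973 = 186838251573, q_7 = 20·198454747 + 3967251 = 3973062191 → 186838251573/3973062191
APPEND 20: p_8 = 20·186838251573 + 9332584330 = 3746097615790, q_8 = 20·3973062191 + 198454747 = 79659698567 → 3746097615790/79659698567
APPEND 28: p_9 = 28·3746097615790 + 186838251573 = 105077571493693, q_9 = 28·79659698567 + 3973062191 = 2234444622067 → 105077571493693/2234444622067
APPEND 31: p_10 = 31·105077571493693 + 3746097615790 = 3261150813920273, q_10 = 31·2234444622067 + 79659698567 = 69347442982644 → 3261150813920273/69347442982644
APPEND 49: p_11 = 49·3261150813920273 + 105077571493693 = 159901467453587070, q_11 = 49·69347442982644 + 2234444622067 = 3400259150771623 → 159901467453587070/3400259150771623
APPEND 8: p_12 = 8·159901467453587070 + 3261150813920273 = 1282472890442616833, q_12 = 8·3400259150771623 + 69347442982644 = 27271420649155628 → 1282472890442616833/27271420649155628
APPEND 49: p_13 = 49·1282472890442616833 + 159901467453587070 = 63001073099141811887, q_13 = 49·27271420649155628 + 3400259150771623 = 1339699870959397395 → 63001073099141811887/1339699870959397395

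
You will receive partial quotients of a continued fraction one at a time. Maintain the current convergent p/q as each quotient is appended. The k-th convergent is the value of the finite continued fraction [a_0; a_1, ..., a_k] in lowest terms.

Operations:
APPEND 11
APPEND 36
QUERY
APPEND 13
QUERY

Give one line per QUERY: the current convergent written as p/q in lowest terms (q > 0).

397/36
5172/469

APPEND 11: p_0 = 11·1 + 0 = 11, q_0 = 11·0 + 1 = 1 → 11/1
APPEND 36: p_1 = 36·11 + 1 = 397, q_1 = 36·1 + 0 = 36 → 397/36
APPEND 13: p_2 = 13·397 + 11 = 5172, q_2 = 13·36 + 1 = 469 → 5172/469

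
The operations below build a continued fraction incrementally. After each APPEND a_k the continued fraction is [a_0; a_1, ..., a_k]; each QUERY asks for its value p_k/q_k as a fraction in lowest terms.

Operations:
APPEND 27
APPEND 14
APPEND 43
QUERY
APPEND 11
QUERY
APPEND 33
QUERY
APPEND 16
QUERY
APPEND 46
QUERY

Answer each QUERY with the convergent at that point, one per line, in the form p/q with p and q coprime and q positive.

16324/603
179943/6647
5954443/219954
95451031/3525911
4396701869/162411860

APPEND 27: p_0 = 27·1 + 0 = 27, q_0 = 27·0 + 1 = 1 → 27/1
APPEND 14: p_1 = 14·27 + 1 = 379, q_1 = 14·1 + 0 = 14 → 379/14
APPEND 43: p_2 = 43·379 + 27 = 16324, q_2 = 43·14 + 1 = 603 → 16324/603
APPEND 11: p_3 = 11·16324 + 379 = 179943, q_3 = 11·603 + 14 = 6647 → 179943/6647
APPEND 33: p_4 = 33·179943 + 16324 = 5954443, q_4 = 33·6647 + 603 = 219954 → 5954443/219954
APPEND 16: p_5 = 16·5954443 + 179943 = 95451031, q_5 = 16·219954 + 6647 = 3525911 → 95451031/3525911
APPEND 46: p_6 = 46·95451031 + 5954443 = 4396701869, q_6 = 46·3525911 + 219954 = 162411860 → 4396701869/162411860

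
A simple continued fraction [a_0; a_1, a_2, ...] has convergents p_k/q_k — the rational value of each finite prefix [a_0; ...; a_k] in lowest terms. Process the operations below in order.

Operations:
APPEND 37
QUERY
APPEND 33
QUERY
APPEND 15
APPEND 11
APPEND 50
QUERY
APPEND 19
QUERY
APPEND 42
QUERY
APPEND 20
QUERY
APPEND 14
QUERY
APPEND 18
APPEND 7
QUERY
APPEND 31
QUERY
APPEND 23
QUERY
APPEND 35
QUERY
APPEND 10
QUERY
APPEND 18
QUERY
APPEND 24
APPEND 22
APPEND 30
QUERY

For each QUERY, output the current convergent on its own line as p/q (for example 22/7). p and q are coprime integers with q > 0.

37/1
1222/33
10181317/274946
193648282/5229463
8143409161/219912392
163061831502/4403477303
2291009050189/61868594634
292099582194517/7888135859639
9096488272764931/245650249829524
209511329855787930/5657843881938691
7341993033225342481/198270186117683709
73629441662109212740/1988359705058775781
1332671942951191171801/35988744877175647767
21230156922204886674226234/573319416842873596399939

APPEND 37: p_0 = 37·1 + 0 = 37, q_0 = 37·0 + 1 = 1 → 37/1
APPEND 33: p_1 = 33·37 + 1 = 1222, q_1 = 33·1 + 0 = 33 → 1222/33
APPEND 15: p_2 = 15·1222 + 37 = 18367, q_2 = 15·33 + 1 = 496 → 18367/496
APPEND 11: p_3 = 11·18367 + 1222 = 203259, q_3 = 11·496 + 33 = 5489 → 203259/5489
APPEND 50: p_4 = 50·203259 + 18367 = 10181317, q_4 = 50·5489 + 496 = 274946 → 10181317/274946
APPEND 19: p_5 = 19·10181317 + 203259 = 193648282, q_5 = 19·274946 + 5489 = 5229463 → 193648282/5229463
APPEND 42: p_6 = 42·193648282 + 10181317 = 8143409161, q_6 = 42·5229463 + 274946 = 219912392 → 8143409161/219912392
APPEND 20: p_7 = 20·8143409161 + 193648282 = 163061831502, q_7 = 20·219912392 + 5229463 = 4403477303 → 163061831502/4403477303
APPEND 14: p_8 = 14·163061831502 + 8143409161 = 2291009050189, q_8 = 14·4403477303 + 219912392 = 61868594634 → 2291009050189/61868594634
APPEND 18: p_9 = 18·2291009050189 + 163061831502 = 41401224734904, q_9 = 18·61868594634 + 4403477303 = 1118038180715 → 41401224734904/1118038180715
APPEND 7: p_10 = 7·41401224734904 + 2291009050189 = 292099582194517, q_10 = 7·1118038180715 + 61868594634 = 7888135859639 → 292099582194517/7888135859639
APPEND 31: p_11 = 31·292099582194517 + 41401224734904 = 9096488272764931, q_11 = 31·7888135859639 + 1118038180715 = 245650249829524 → 9096488272764931/245650249829524
APPEND 23: p_12 = 23·9096488272764931 + 292099582194517 = 209511329855787930, q_12 = 23·245650249829524 + 7888135859639 = 5657843881938691 → 209511329855787930/5657843881938691
APPEND 35: p_13 = 35·209511329855787930 + 9096488272764931 = 7341993033225342481, q_13 = 35·5657843881938691 + 245650249829524 = 198270186117683709 → 7341993033225342481/198270186117683709
APPEND 10: p_14 = 10·7341993033225342481 + 209511329855787930 = 73629441662109212740, q_14 = 10·198270186117683709 + 5657843881938691 = 1988359705058775781 → 73629441662109212740/1988359705058775781
APPEND 18: p_15 = 18·73629441662109212740 + 7341993033225342481 = 1332671942951191171801, q_15 = 18·1988359705058775781 + 198270186117683709 = 35988744877175647767 → 1332671942951191171801/35988744877175647767
APPEND 24: p_16 = 24·1332671942951191171801 + 73629441662109212740 = 32057756072490697335964, q_16 = 24·35988744877175647767 + 1988359705058775781 = 865718236757274322189 → 32057756072490697335964/865718236757274322189
APPEND 22: p_17 = 22·32057756072490697335964 + 1332671942951191171801 = 706603305537746532563009, q_17 = 22·865718236757274322189 + 35988744877175647767 = 19081789953537210735925 → 706603305537746532563009/19081789953537210735925
APPEND 30: p_18 = 30·706603305537746532563009 + 32057756072490697335964 = 21230156922204886674226234, q_18 = 30·19081789953537210735925 + 865718236757274322189 = 573319416842873596399939 → 21230156922204886674226234/573319416842873596399939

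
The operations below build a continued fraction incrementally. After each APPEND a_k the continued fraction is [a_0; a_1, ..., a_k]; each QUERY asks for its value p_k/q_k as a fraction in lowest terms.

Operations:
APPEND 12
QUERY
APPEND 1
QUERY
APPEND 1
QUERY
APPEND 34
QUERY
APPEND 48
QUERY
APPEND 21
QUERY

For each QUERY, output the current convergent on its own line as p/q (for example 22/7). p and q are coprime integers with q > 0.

APPEND 12: p_0 = 12·1 + 0 = 12, q_0 = 12·0 + 1 = 1 → 12/1
APPEND 1: p_1 = 1·12 + 1 = 13, q_1 = 1·1 + 0 = 1 → 13/1
APPEND 1: p_2 = 1·13 + 12 = 25, q_2 = 1·1 + 1 = 2 → 25/2
APPEND 34: p_3 = 34·25 + 13 = 863, q_3 = 34·2 + 1 = 69 → 863/69
APPEND 48: p_4 = 48·863 + 25 = 41449, q_4 = 48·69 + 2 = 3314 → 41449/3314
APPEND 21: p_5 = 21·41449 + 863 = 871292, q_5 = 21·3314 + 69 = 69663 → 871292/69663

12/1
13/1
25/2
863/69
41449/3314
871292/69663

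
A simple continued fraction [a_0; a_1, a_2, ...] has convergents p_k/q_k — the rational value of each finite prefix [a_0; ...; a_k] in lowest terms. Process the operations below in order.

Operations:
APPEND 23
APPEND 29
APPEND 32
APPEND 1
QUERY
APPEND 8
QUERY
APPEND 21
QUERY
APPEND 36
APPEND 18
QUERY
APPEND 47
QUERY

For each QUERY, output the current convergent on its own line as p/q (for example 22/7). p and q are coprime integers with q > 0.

22067/958
197935/8593
4178702/181411
2715540428/117890413
127781031323/5547388800

APPEND 23: p_0 = 23·1 + 0 = 23, q_0 = 23·0 + 1 = 1 → 23/1
APPEND 29: p_1 = 29·23 + 1 = 668, q_1 = 29·1 + 0 = 29 → 668/29
APPEND 32: p_2 = 32·668 + 23 = 21399, q_2 = 32·29 + 1 = 929 → 21399/929
APPEND 1: p_3 = 1·21399 + 668 = 22067, q_3 = 1·929 + 29 = 958 → 22067/958
APPEND 8: p_4 = 8·22067 + 21399 = 197935, q_4 = 8·958 + 929 = 8593 → 197935/8593
APPEND 21: p_5 = 21·197935 + 22067 = 4178702, q_5 = 21·8593 + 958 = 181411 → 4178702/181411
APPEND 36: p_6 = 36·4178702 + 197935 = 150631207, q_6 = 36·181411 + 8593 = 6539389 → 150631207/6539389
APPEND 18: p_7 = 18·150631207 + 4178702 = 2715540428, q_7 = 18·6539389 + 181411 = 117890413 → 2715540428/117890413
APPEND 47: p_8 = 47·2715540428 + 150631207 = 127781031323, q_8 = 47·117890413 + 6539389 = 5547388800 → 127781031323/5547388800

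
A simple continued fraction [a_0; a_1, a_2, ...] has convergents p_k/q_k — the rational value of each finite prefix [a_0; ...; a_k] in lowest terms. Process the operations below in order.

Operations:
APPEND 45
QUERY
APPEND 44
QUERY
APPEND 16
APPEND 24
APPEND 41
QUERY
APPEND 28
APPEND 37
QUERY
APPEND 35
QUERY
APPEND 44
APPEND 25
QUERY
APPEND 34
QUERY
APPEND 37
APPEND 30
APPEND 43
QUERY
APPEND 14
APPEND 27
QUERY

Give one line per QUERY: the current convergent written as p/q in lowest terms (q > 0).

APPEND 45: p_0 = 45·1 + 0 = 45, q_0 = 45·0 + 1 = 1 → 45/1
APPEND 44: p_1 = 44·45 + 1 = 1981, q_1 = 44·1 + 0 = 44 → 1981/44
APPEND 16: p_2 = 16·1981 + 45 = 31741, q_2 = 16·44 + 1 = 705 → 31741/705
APPEND 24: p_3 = 24·31741 + 1981 = 763765, q_3 = 24·705 + 44 = 16964 → 763765/16964
APPEND 41: p_4 = 41·763765 + 31741 = 31346106, q_4 = 41·16964 + 705 = 696229 → 31346106/696229
APPEND 28: p_5 = 28·31346106 + 763765 = 878454733, q_5 = 28·696229 + 16964 = 19511376 → 878454733/19511376
APPEND 37: p_6 = 37·878454733 + 31346106 = 32534171227, q_6 = 37·19511376 + 696229 = 722617141 → 32534171227/722617141
APPEND 35: p_7 = 35·32534171227 + 878454733 = 1139574447678, q_7 = 35·722617141 + 19511376 = 25311111311 → 1139574447678/25311111311
APPEND 44: p_8 = 44·1139574447678 + 32534171227 = 50173809869059, q_8 = 44·25311111311 + 722617141 = 1114411514825 → 50173809869059/1114411514825
APPEND 25: p_9 = 25·50173809869059 + 1139574447678 = 1255484821174153, q_9 = 25·1114411514825 + 25311111311 = 27885598981936 → 1255484821174153/27885598981936
APPEND 34: p_10 = 34·1255484821174153 + 50173809869059 = 42736657729790261, q_10 = 34·27885598981936 + 1114411514825 = 949224776900649 → 42736657729790261/949224776900649
APPEND 37: p_11 = 37·42736657729790261 + 1255484821174153 = 1582511820823413810, q_11 = 37·949224776900649 + 27885598981936 = 35149202344305949 → 1582511820823413810/35149202344305949
APPEND 30: p_12 = 30·1582511820823413810 + 42736657729790261 = 47518091282432204561, q_12 = 30·35149202344305949 + 949224776900649 = 1055425295106079119 → 47518091282432204561/1055425295106079119
APPEND 43: p_13 = 43·47518091282432204561 + 1582511820823413810 = 2044860436965408209933, q_13 = 43·1055425295106079119 + 35149202344305949 = 45418436891905708066 → 2044860436965408209933/45418436891905708066
APPEND 14: p_14 = 14·2044860436965408209933 + 47518091282432204561 = 28675564208798147143623, q_14 = 14·45418436891905708066 + 1055425295106079119 = 636913541781785992043 → 28675564208798147143623/636913541781785992043
APPEND 27: p_15 = 27·28675564208798147143623 + 2044860436965408209933 = 776285094074515381087754, q_15 = 27·636913541781785992043 + 45418436891905708066 = 17242084065000127493227 → 776285094074515381087754/17242084065000127493227

45/1
1981/44
31346106/696229
32534171227/722617141
1139574447678/25311111311
1255484821174153/27885598981936
42736657729790261/949224776900649
2044860436965408209933/45418436891905708066
776285094074515381087754/17242084065000127493227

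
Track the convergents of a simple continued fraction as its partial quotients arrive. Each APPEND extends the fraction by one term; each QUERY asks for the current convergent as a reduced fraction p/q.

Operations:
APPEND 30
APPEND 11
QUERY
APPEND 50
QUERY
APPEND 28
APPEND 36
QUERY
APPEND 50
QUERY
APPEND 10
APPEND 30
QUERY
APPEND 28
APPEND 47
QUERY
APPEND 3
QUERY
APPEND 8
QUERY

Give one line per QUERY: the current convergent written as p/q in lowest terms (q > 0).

APPEND 30: p_0 = 30·1 + 0 = 30, q_0 = 30·0 + 1 = 1 → 30/1
APPEND 11: p_1 = 11·30 + 1 = 331, q_1 = 11·1 + 0 = 11 → 331/11
APPEND 50: p_2 = 50·331 + 30 = 16580, q_2 = 50·11 + 1 = 551 → 16580/551
APPEND 28: p_3 = 28·16580 + 331 = 464571, q_3 = 28·551 + 11 = 15439 → 464571/15439
APPEND 36: p_4 = 36·464571 + 16580 = 16741136, q_4 = 36·15439 + 551 = 556355 → 16741136/556355
APPEND 50: p_5 = 50·16741136 + 464571 = 837521371, q_5 = 50·556355 + 15439 = 27833189 → 837521371/27833189
APPEND 10: p_6 = 10·837521371 + 16741136 = 8391954846, q_6 = 10·27833189 + 556355 = 278888245 → 8391954846/278888245
APPEND 30: p_7 = 30·8391954846 + 837521371 = 252596166751, q_7 = 30·278888245 + 27833189 = 8394480539 → 252596166751/8394480539
APPEND 28: p_8 = 28·252596166751 + 8391954846 = 7081084623874, q_8 = 28·8394480539 + 278888245 = 235324343337 → 7081084623874/235324343337
APPEND 47: p_9 = 47·7081084623874 + 252596166751 = 333063573488829, q_9 = 47·235324343337 + 8394480539 = 11068638617378 → 333063573488829/11068638617378
APPEND 3: p_10 = 3·333063573488829 + 7081084623874 = 1006271805090361, q_10 = 3·11068638617378 + 235324343337 = 33441240195471 → 1006271805090361/33441240195471
APPEND 8: p_11 = 8·1006271805090361 + 333063573488829 = 8383238014211717, q_11 = 8·33441240195471 + 11068638617378 = 278598560181146 → 8383238014211717/278598560181146

331/11
16580/551
16741136/556355
837521371/27833189
252596166751/8394480539
333063573488829/11068638617378
1006271805090361/33441240195471
8383238014211717/278598560181146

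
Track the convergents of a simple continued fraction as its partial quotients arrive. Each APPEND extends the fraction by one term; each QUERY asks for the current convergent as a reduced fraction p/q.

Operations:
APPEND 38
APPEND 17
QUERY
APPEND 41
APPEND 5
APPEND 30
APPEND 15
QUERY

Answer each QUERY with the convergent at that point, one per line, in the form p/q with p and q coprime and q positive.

647/17
60594347/1592127

APPEND 38: p_0 = 38·1 + 0 = 38, q_0 = 38·0 + 1 = 1 → 38/1
APPEND 17: p_1 = 17·38 + 1 = 647, q_1 = 17·1 + 0 = 17 → 647/17
APPEND 41: p_2 = 41·647 + 38 = 26565, q_2 = 41·17 + 1 = 698 → 26565/698
APPEND 5: p_3 = 5·26565 + 647 = 133472, q_3 = 5·698 + 17 = 3507 → 133472/3507
APPEND 30: p_4 = 30·133472 + 26565 = 4030725, q_4 = 30·3507 + 698 = 105908 → 4030725/105908
APPEND 15: p_5 = 15·4030725 + 133472 = 60594347, q_5 = 15·105908 + 3507 = 1592127 → 60594347/1592127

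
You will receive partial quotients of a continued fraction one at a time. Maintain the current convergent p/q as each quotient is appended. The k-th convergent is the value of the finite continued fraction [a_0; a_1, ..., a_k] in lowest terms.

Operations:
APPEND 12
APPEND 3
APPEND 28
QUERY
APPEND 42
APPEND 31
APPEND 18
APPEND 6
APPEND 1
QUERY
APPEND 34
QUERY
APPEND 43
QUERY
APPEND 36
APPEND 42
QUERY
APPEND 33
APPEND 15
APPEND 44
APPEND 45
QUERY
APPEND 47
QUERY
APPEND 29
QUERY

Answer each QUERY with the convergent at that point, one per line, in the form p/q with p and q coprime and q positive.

1048/85
173878128/14102707
6061089989/491595908
260800747655/21152726751
394846096981553/32024722602399
388832236908809760173/31536957364065535779
18283751495876756213161/1482937464148231478540
530617625617334739941842/43036723417662778413439

APPEND 12: p_0 = 12·1 + 0 = 12, q_0 = 12·0 + 1 = 1 → 12/1
APPEND 3: p_1 = 3·12 + 1 = 37, q_1 = 3·1 + 0 = 3 → 37/3
APPEND 28: p_2 = 28·37 + 12 = 1048, q_2 = 28·3 + 1 = 85 → 1048/85
APPEND 42: p_3 = 42·1048 + 37 = 44053, q_3 = 42·85 + 3 = 3573 → 44053/3573
APPEND 31: p_4 = 31·44053 + 1048 = 1366691, q_4 = 31·3573 + 85 = 110848 → 1366691/110848
APPEND 18: p_5 = 18·1366691 + 44053 = 24644491, q_5 = 18·110848 + 3573 = 1998837 → 24644491/1998837
APPEND 6: p_6 = 6·24644491 + 1366691 = 149233637, q_6 = 6·1998837 + 110848 = 12103870 → 149233637/12103870
APPEND 1: p_7 = 1·149233637 + 24644491 = 173878128, q_7 = 1·12103870 + 1998837 = 14102707 → 173878128/14102707
APPEND 34: p_8 = 34·173878128 + 149233637 = 6061089989, q_8 = 34·14102707 + 12103870 = 491595908 → 6061089989/491595908
APPEND 43: p_9 = 43·6061089989 + 173878128 = 260800747655, q_9 = 43·491595908 + 14102707 = 21152726751 → 260800747655/21152726751
APPEND 36: p_10 = 36·260800747655 + 6061089989 = 9394888005569, q_10 = 36·21152726751 + 491595908 = 761989758944 → 9394888005569/761989758944
APPEND 42: p_11 = 42·9394888005569 + 260800747655 = 394846096981553, q_11 = 42·761989758944 + 21152726751 = 32024722602399 → 394846096981553/32024722602399
APPEND 33: p_12 = 33·394846096981553 + 9394888005569 = 13039316088396818, q_12 = 33·32024722602399 + 761989758944 = 1057577835638111 → 13039316088396818/1057577835638111
APPEND 15: p_13 = 15·13039316088396818 + 394846096981553 = 195984587422933823, q_13 = 15·1057577835638111 + 32024722602399 = 15895692257174064 → 195984587422933823/15895692257174064
APPEND 44: p_14 = 44·195984587422933823 + 13039316088396818 = 8636361162697485030, q_14 = 44·15895692257174064 + 1057577835638111 = 700468037151296927 → 8636361162697485030/700468037151296927
APPEND 45: p_15 = 45·8636361162697485030 + 195984587422933823 = 388832236908809760173, q_15 = 45·700468037151296927 + 15895692257174064 = 31536957364065535779 → 388832236908809760173/31536957364065535779
APPEND 47: p_16 = 47·388832236908809760173 + 8636361162697485030 = 18283751495876756213161, q_16 = 47·31536957364065535779 + 700468037151296927 = 1482937464148231478540 → 18283751495876756213161/1482937464148231478540
APPEND 29: p_17 = 29·18283751495876756213161 + 388832236908809760173 = 530617625617334739941842, q_17 = 29·1482937464148231478540 + 31536957364065535779 = 43036723417662778413439 → 530617625617334739941842/43036723417662778413439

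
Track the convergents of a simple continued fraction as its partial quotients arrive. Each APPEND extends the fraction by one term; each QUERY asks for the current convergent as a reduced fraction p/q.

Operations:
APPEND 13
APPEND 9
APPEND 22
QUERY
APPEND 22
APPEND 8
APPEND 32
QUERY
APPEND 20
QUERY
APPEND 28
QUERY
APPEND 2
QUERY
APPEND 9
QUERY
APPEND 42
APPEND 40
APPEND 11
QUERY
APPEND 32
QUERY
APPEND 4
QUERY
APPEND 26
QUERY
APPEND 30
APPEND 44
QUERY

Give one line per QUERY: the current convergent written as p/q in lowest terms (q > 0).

2609/199
14865100/1133827
297764737/22711835
8352277736/637065207
17002320209/1296842249
161373159617/12308645448
2998226790394030/228688033519593
96215205666733497/7338759779315024
387859049457328018/29583727150779689
10180550491557261965/776515665699586938
13465572997523265488557/1027078878383788651414

APPEND 13: p_0 = 13·1 + 0 = 13, q_0 = 13·0 + 1 = 1 → 13/1
APPEND 9: p_1 = 9·13 + 1 = 118, q_1 = 9·1 + 0 = 9 → 118/9
APPEND 22: p_2 = 22·118 + 13 = 2609, q_2 = 22·9 + 1 = 199 → 2609/199
APPEND 22: p_3 = 22·2609 + 118 = 57516, q_3 = 22·199 + 9 = 4387 → 57516/4387
APPEND 8: p_4 = 8·57516 + 2609 = 462737, q_4 = 8·4387 + 199 = 35295 → 462737/35295
APPEND 32: p_5 = 32·462737 + 57516 = 14865100, q_5 = 32·35295 + 4387 = 1133827 → 14865100/1133827
APPEND 20: p_6 = 20·14865100 + 462737 = 297764737, q_6 = 20·1133827 + 35295 = 22711835 → 297764737/22711835
APPEND 28: p_7 = 28·297764737 + 14865100 = 8352277736, q_7 = 28·22711835 + 1133827 = 637065207 → 8352277736/637065207
APPEND 2: p_8 = 2·8352277736 + 297764737 = 17002320209, q_8 = 2·637065207 + 22711835 = 1296842249 → 17002320209/1296842249
APPEND 9: p_9 = 9·17002320209 + 8352277736 = 161373159617, q_9 = 9·1296842249 + 637065207 = 12308645448 → 161373159617/12308645448
APPEND 42: p_10 = 42·161373159617 + 17002320209 = 6794675024123, q_10 = 42·12308645448 + 1296842249 = 518259951065 → 6794675024123/518259951065
APPEND 40: p_11 = 40·6794675024123 + 161373159617 = 271948374124537, q_11 = 40·518259951065 + 12308645448 = 20742706688048 → 271948374124537/20742706688048
APPEND 11: p_12 = 11·271948374124537 + 6794675024123 = 2998226790394030, q_12 = 11·20742706688048 + 518259951065 = 228688033519593 → 2998226790394030/228688033519593
APPEND 32: p_13 = 32·2998226790394030 + 271948374124537 = 96215205666733497, q_13 = 32·228688033519593 + 20742706688048 = 7338759779315024 → 96215205666733497/7338759779315024
APPEND 4: p_14 = 4·96215205666733497 + 2998226790394030 = 387859049457328018, q_14 = 4·7338759779315024 + 228688033519593 = 29583727150779689 → 387859049457328018/29583727150779689
APPEND 26: p_15 = 26·387859049457328018 + 96215205666733497 = 10180550491557261965, q_15 = 26·29583727150779689 + 7338759779315024 = 776515665699586938 → 10180550491557261965/776515665699586938
APPEND 30: p_16 = 30·10180550491557261965 + 387859049457328018 = 305804373796175186968, q_16 = 30·776515665699586938 + 29583727150779689 = 23325053698138387829 → 305804373796175186968/23325053698138387829
APPEND 44: p_17 = 44·305804373796175186968 + 10180550491557261965 = 13465572997523265488557, q_17 = 44·23325053698138387829 + 776515665699586938 = 1027078878383788651414 → 13465572997523265488557/1027078878383788651414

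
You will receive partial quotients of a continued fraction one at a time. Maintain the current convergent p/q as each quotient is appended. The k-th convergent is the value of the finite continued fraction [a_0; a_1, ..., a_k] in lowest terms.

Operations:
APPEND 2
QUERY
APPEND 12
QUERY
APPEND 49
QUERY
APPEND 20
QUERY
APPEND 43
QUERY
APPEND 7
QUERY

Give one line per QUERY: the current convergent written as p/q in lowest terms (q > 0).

2/1
25/12
1227/589
24565/11792
1057522/507645
7427219/3565307

APPEND 2: p_0 = 2·1 + 0 = 2, q_0 = 2·0 + 1 = 1 → 2/1
APPEND 12: p_1 = 12·2 + 1 = 25, q_1 = 12·1 + 0 = 12 → 25/12
APPEND 49: p_2 = 49·25 + 2 = 1227, q_2 = 49·12 + 1 = 589 → 1227/589
APPEND 20: p_3 = 20·1227 + 25 = 24565, q_3 = 20·589 + 12 = 11792 → 24565/11792
APPEND 43: p_4 = 43·24565 + 1227 = 1057522, q_4 = 43·11792 + 589 = 507645 → 1057522/507645
APPEND 7: p_5 = 7·1057522 + 24565 = 7427219, q_5 = 7·507645 + 11792 = 3565307 → 7427219/3565307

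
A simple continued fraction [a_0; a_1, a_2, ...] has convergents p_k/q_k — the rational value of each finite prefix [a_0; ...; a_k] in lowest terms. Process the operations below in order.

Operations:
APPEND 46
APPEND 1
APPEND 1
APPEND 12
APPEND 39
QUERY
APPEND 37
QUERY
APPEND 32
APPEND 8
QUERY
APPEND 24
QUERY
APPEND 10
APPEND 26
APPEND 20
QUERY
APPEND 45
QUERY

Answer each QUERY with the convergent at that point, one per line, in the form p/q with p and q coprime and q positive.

APPEND 46: p_0 = 46·1 + 0 = 46, q_0 = 46·0 + 1 = 1 → 46/1
APPEND 1: p_1 = 1·46 + 1 = 47, q_1 = 1·1 + 0 = 1 → 47/1
APPEND 1: p_2 = 1·47 + 46 = 93, q_2 = 1·1 + 1 = 2 → 93/2
APPEND 12: p_3 = 12·93 + 47 = 1163, q_3 = 12·2 + 1 = 25 → 1163/25
APPEND 39: p_4 = 39·1163 + 93 = 45450, q_4 = 39·25 + 2 = 977 → 45450/977
APPEND 37: p_5 = 37·45450 + 1163 = 1682813, q_5 = 37·977 + 25 = 36174 → 1682813/36174
APPEND 32: p_6 = 32·1682813 + 45450 = 53895466, q_6 = 32·36174 + 977 = 1158545 → 53895466/1158545
APPEND 8: p_7 = 8·53895466 + 1682813 = 432846541, q_7 = 8·1158545 + 36174 = 9304534 → 432846541/9304534
APPEND 24: p_8 = 24·432846541 + 53895466 = 10442212450, q_8 = 24·9304534 + 1158545 = 224467361 → 10442212450/224467361
APPEND 10: p_9 = 10·10442212450 + 432846541 = 104854971041, q_9 = 10·224467361 + 9304534 = 2253978144 → 104854971041/2253978144
APPEND 26: p_10 = 26·104854971041 + 10442212450 = 2736671459516, q_10 = 26·2253978144 + 224467361 = 58827899105 → 2736671459516/58827899105
APPEND 20: p_11 = 20·2736671459516 + 104854971041 = 54838284161361, q_11 = 20·58827899105 + 2253978144 = 1178811960244 → 54838284161361/1178811960244
APPEND 45: p_12 = 45·54838284161361 + 2736671459516 = 2470459458720761, q_12 = 45·1178811960244 + 58827899105 = 53105366110085 → 2470459458720761/53105366110085

45450/977
1682813/36174
432846541/9304534
10442212450/224467361
54838284161361/1178811960244
2470459458720761/53105366110085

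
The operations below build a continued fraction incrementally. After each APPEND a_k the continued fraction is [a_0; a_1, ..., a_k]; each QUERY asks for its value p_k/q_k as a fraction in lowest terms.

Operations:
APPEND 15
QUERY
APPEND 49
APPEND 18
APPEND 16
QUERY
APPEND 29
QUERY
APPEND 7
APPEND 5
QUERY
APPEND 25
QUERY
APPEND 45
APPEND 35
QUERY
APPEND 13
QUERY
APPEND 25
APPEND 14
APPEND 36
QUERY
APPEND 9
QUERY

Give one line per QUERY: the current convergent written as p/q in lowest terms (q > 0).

15/1
212944/14177
6188639/412016
223855724/14903461
5639926517/375484814
8896359141132/592285687999
115906689383705/7716625664078
1471987255653360665/97999301805331053
13288693097881902288/884710543855702841

APPEND 15: p_0 = 15·1 + 0 = 15, q_0 = 15·0 + 1 = 1 → 15/1
APPEND 49: p_1 = 49·15 + 1 = 736, q_1 = 49·1 + 0 = 49 → 736/49
APPEND 18: p_2 = 18·736 + 15 = 13263, q_2 = 18·49 + 1 = 883 → 13263/883
APPEND 16: p_3 = 16·13263 + 736 = 212944, q_3 = 16·883 + 49 = 14177 → 212944/14177
APPEND 29: p_4 = 29·212944 + 13263 = 6188639, q_4 = 29·14177 + 883 = 412016 → 6188639/412016
APPEND 7: p_5 = 7·6188639 + 212944 = 43533417, q_5 = 7·412016 + 14177 = 2898289 → 43533417/2898289
APPEND 5: p_6 = 5·43533417 + 6188639 = 223855724, q_6 = 5·2898289 + 412016 = 14903461 → 223855724/14903461
APPEND 25: p_7 = 25·223855724 + 43533417 = 5639926517, q_7 = 25·14903461 + 2898289 = 375484814 → 5639926517/375484814
APPEND 45: p_8 = 45·5639926517 + 223855724 = 254020548989, q_8 = 45·375484814 + 14903461 = 16911720091 → 254020548989/16911720091
APPEND 35: p_9 = 35·254020548989 + 5639926517 = 8896359141132, q_9 = 35·16911720091 + 375484814 = 592285687999 → 8896359141132/592285687999
APPEND 13: p_10 = 13·8896359141132 + 254020548989 = 115906689383705, q_10 = 13·592285687999 + 16911720091 = 7716625664078 → 115906689383705/7716625664078
APPEND 25: p_11 = 25·115906689383705 + 8896359141132 = 2906563593733757, q_11 = 25·7716625664078 + 592285687999 = 193507927289949 → 2906563593733757/193507927289949
APPEND 14: p_12 = 14·2906563593733757 + 115906689383705 = 40807797001656303, q_12 = 14·193507927289949 + 7716625664078 = 2716827607723364 → 40807797001656303/2716827607723364
APPEND 36: p_13 = 36·40807797001656303 + 2906563593733757 = 1471987255653360665, q_13 = 36·2716827607723364 + 193507927289949 = 97999301805331053 → 1471987255653360665/97999301805331053
APPEND 9: p_14 = 9·1471987255653360665 + 40807797001656303 = 13288693097881902288, q_14 = 9·97999301805331053 + 2716827607723364 = 884710543855702841 → 13288693097881902288/884710543855702841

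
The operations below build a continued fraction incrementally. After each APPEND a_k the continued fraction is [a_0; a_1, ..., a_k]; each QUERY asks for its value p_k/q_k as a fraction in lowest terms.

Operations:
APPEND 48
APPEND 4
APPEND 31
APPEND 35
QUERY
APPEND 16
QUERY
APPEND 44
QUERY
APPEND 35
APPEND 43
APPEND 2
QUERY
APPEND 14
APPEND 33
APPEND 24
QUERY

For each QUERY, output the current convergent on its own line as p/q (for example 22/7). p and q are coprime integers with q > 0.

211278/4379
3386479/70189
149216354/3092695
454956854311/9429548108
5240168261106939/108609021369629

APPEND 48: p_0 = 48·1 + 0 = 48, q_0 = 48·0 + 1 = 1 → 48/1
APPEND 4: p_1 = 4·48 + 1 = 193, q_1 = 4·1 + 0 = 4 → 193/4
APPEND 31: p_2 = 31·193 + 48 = 6031, q_2 = 31·4 + 1 = 125 → 6031/125
APPEND 35: p_3 = 35·6031 + 193 = 211278, q_3 = 35·125 + 4 = 4379 → 211278/4379
APPEND 16: p_4 = 16·211278 + 6031 = 3386479, q_4 = 16·4379 + 125 = 70189 → 3386479/70189
APPEND 44: p_5 = 44·3386479 + 211278 = 149216354, q_5 = 44·70189 + 4379 = 3092695 → 149216354/3092695
APPEND 35: p_6 = 35·149216354 + 3386479 = 5225958869, q_6 = 35·3092695 + 70189 = 108314514 → 5225958869/108314514
APPEND 43: p_7 = 43·5225958869 + 149216354 = 224865447721, q_7 = 43·108314514 + 3092695 = 4660616797 → 224865447721/4660616797
APPEND 2: p_8 = 2·224865447721 + 5225958869 = 454956854311, q_8 = 2·4660616797 + 108314514 = 9429548108 → 454956854311/9429548108
APPEND 14: p_9 = 14·454956854311 + 224865447721 = 6594261408075, q_9 = 14·9429548108 + 4660616797 = 136674290309 → 6594261408075/136674290309
APPEND 33: p_10 = 33·6594261408075 + 454956854311 = 218065583320786, q_10 = 33·136674290309 + 9429548108 = 4519681128305 → 218065583320786/4519681128305
APPEND 24: p_11 = 24·218065583320786 + 6594261408075 = 5240168261106939, q_11 = 24·4519681128305 + 136674290309 = 108609021369629 → 5240168261106939/108609021369629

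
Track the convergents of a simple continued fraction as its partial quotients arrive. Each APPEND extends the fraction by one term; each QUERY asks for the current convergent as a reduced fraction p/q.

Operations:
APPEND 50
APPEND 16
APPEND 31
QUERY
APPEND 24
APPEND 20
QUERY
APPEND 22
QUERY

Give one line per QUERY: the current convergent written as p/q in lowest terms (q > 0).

APPEND 50: p_0 = 50·1 + 0 = 50, q_0 = 50·0 + 1 = 1 → 50/1
APPEND 16: p_1 = 16·50 + 1 = 801, q_1 = 16·1 + 0 = 16 → 801/16
APPEND 31: p_2 = 31·801 + 50 = 24881, q_2 = 31·16 + 1 = 497 → 24881/497
APPEND 24: p_3 = 24·24881 + 801 = 597945, q_3 = 24·497 + 16 = 11944 → 597945/11944
APPEND 20: p_4 = 20·597945 + 24881 = 11983781, q_4 = 20·11944 + 497 = 239377 → 11983781/239377
APPEND 22: p_5 = 22·11983781 + 597945 = 264241127, q_5 = 22·239377 + 11944 = 5278238 → 264241127/5278238

24881/497
11983781/239377
264241127/5278238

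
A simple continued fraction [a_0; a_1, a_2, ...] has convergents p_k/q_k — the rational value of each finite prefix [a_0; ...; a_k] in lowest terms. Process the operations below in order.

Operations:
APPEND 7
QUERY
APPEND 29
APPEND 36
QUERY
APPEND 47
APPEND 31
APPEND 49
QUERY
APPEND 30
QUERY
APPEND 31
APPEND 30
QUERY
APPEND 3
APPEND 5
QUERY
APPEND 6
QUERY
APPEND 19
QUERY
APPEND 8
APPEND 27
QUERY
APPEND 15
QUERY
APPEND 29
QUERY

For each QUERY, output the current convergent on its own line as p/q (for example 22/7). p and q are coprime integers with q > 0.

7/1
7351/1045
525825719/74750085
15785495652/2244027059
14712071223582/2091431694479
237842520531967/33811105056234
1471681213053479/209210565009755
28199785568548068/4008811840241579
6159088861127374689/875560854587686028
92613402882672058358/13165692524102232807
2691947772458617067071/382680644053552437431

APPEND 7: p_0 = 7·1 + 0 = 7, q_0 = 7·0 + 1 = 1 → 7/1
APPEND 29: p_1 = 29·7 + 1 = 204, q_1 = 29·1 + 0 = 29 → 204/29
APPEND 36: p_2 = 36·204 + 7 = 7351, q_2 = 36·29 + 1 = 1045 → 7351/1045
APPEND 47: p_3 = 47·7351 + 204 = 345701, q_3 = 47·1045 + 29 = 49144 → 345701/49144
APPEND 31: p_4 = 31·345701 + 7351 = 10724082, q_4 = 31·49144 + 1045 = 1524509 → 10724082/1524509
APPEND 49: p_5 = 49·10724082 + 345701 = 525825719, q_5 = 49·1524509 + 49144 = 74750085 → 525825719/74750085
APPEND 30: p_6 = 30·525825719 + 10724082 = 15785495652, q_6 = 30·74750085 + 1524509 = 2244027059 → 15785495652/2244027059
APPEND 31: p_7 = 31·15785495652 + 525825719 = 489876190931, q_7 = 31·2244027059 + 74750085 = 69639588914 → 489876190931/69639588914
APPEND 30: p_8 = 30·489876190931 + 15785495652 = 14712071223582, q_8 = 30·69639588914 + 2244027059 = 2091431694479 → 14712071223582/2091431694479
APPEND 3: p_9 = 3·14712071223582 + 489876190931 = 44626089861677, q_9 = 3·2091431694479 + 69639588914 = 6343934672351 → 44626089861677/6343934672351
APPEND 5: p_10 = 5·44626089861677 + 14712071223582 = 237842520531967, q_10 = 5·6343934672351 + 2091431694479 = 33811105056234 → 237842520531967/33811105056234
APPEND 6: p_11 = 6·237842520531967 + 44626089861677 = 1471681213053479, q_11 = 6·33811105056234 + 6343934672351 = 209210565009755 → 1471681213053479/209210565009755
APPEND 19: p_12 = 19·1471681213053479 + 237842520531967 = 28199785568548068, q_12 = 19·209210565009755 + 33811105056234 = 4008811840241579 → 28199785568548068/4008811840241579
APPEND 8: p_13 = 8·28199785568548068 + 1471681213053479 = 227069965761438023, q_13 = 8·4008811840241579 + 209210565009755 = 32279705286942387 → 227069965761438023/32279705286942387
APPEND 27: p_14 = 27·227069965761438023 + 28199785568548068 = 6159088861127374689, q_14 = 27·32279705286942387 + 4008811840241579 = 875560854587686028 → 6159088861127374689/875560854587686028
APPEND 15: p_15 = 15·6159088861127374689 + 227069965761438023 = 92613402882672058358, q_15 = 15·875560854587686028 + 32279705286942387 = 13165692524102232807 → 92613402882672058358/13165692524102232807
APPEND 29: p_16 = 29·92613402882672058358 + 6159088861127374689 = 2691947772458617067071, q_16 = 29·13165692524102232807 + 875560854587686028 = 382680644053552437431 → 2691947772458617067071/382680644053552437431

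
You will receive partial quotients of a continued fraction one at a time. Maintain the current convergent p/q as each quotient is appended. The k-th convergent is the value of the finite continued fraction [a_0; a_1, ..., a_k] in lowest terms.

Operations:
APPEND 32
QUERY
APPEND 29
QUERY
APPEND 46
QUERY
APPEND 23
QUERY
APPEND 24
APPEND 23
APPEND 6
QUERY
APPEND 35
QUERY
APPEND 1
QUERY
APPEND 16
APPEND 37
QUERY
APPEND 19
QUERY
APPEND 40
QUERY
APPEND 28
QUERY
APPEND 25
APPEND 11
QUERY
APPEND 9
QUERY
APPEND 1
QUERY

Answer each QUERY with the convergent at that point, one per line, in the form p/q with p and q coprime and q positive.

APPEND 32: p_0 = 32·1 + 0 = 32, q_0 = 32·0 + 1 = 1 → 32/1
APPEND 29: p_1 = 29·32 + 1 = 929, q_1 = 29·1 + 0 = 29 → 929/29
APPEND 46: p_2 = 46·929 + 32 = 42766, q_2 = 46·29 + 1 = 1335 → 42766/1335
APPEND 23: p_3 = 23·42766 + 929 = 984547, q_3 = 23·1335 + 29 = 30734 → 984547/30734
APPEND 24: p_4 = 24·984547 + 42766 = 23671894, q_4 = 24·30734 + 1335 = 738951 → 23671894/738951
APPEND 23: p_5 = 23·23671894 + 984547 = 545438109, q_5 = 23·738951 + 30734 = 17026607 → 545438109/17026607
APPEND 6: p_6 = 6·545438109 + 23671894 = 3296300548, q_6 = 6·17026607 + 738951 = 102898593 → 3296300548/102898593
APPEND 35: p_7 = 35·3296300548 + 545438109 = 115915957289, q_7 = 35·102898593 + 17026607 = 3618477362 → 115915957289/3618477362
APPEND 1: p_8 = 1·115915957289 + 3296300548 = 119212257837, q_8 = 1·3618477362 + 102898593 = 3721375955 → 119212257837/3721375955
APPEND 16: p_9 = 16·119212257837 + 115915957289 = 2023312082681, q_9 = 16·3721375955 + 3618477362 = 63160492642 → 2023312082681/63160492642
APPEND 37: p_10 = 37·2023312082681 + 119212257837 = 74981759317034, q_10 = 37·63160492642 + 3721375955 = 2340659603709 → 74981759317034/2340659603709
APPEND 19: p_11 = 19·74981759317034 + 2023312082681 = 1426676739106327, q_11 = 19·2340659603709 + 63160492642 = 44535692963113 → 1426676739106327/44535692963113
APPEND 40: p_12 = 40·1426676739106327 + 74981759317034 = 57142051323570114, q_12 = 40·44535692963113 + 2340659603709 = 1783768378128229 → 57142051323570114/1783768378128229
APPEND 28: p_13 = 28·57142051323570114 + 1426676739106327 = 1601404113799069519, q_13 = 28·1783768378128229 + 44535692963113 = 49990050280553525 → 1601404113799069519/49990050280553525
APPEND 25: p_14 = 25·1601404113799069519 + 57142051323570114 = 40092244896300308089, q_14 = 25·49990050280553525 + 1783768378128229 = 1251535025391966354 → 40092244896300308089/1251535025391966354
APPEND 11: p_15 = 11·40092244896300308089 + 1601404113799069519 = 442616097973102458498, q_15 = 11·1251535025391966354 + 49990050280553525 = 13816875329592183419 → 442616097973102458498/13816875329592183419
APPEND 9: p_16 = 9·442616097973102458498 + 40092244896300308089 = 4023637126654222434571, q_16 = 9·13816875329592183419 + 1251535025391966354 = 125603412991721617125 → 4023637126654222434571/125603412991721617125
APPEND 1: p_17 = 1·4023637126654222434571 + 442616097973102458498 = 4466253224627324893069, q_17 = 1·125603412991721617125 + 13816875329592183419 = 139420288321313800544 → 4466253224627324893069/139420288321313800544

32/1
929/29
42766/1335
984547/30734
3296300548/102898593
115915957289/3618477362
119212257837/3721375955
74981759317034/2340659603709
1426676739106327/44535692963113
57142051323570114/1783768378128229
1601404113799069519/49990050280553525
442616097973102458498/13816875329592183419
4023637126654222434571/125603412991721617125
4466253224627324893069/139420288321313800544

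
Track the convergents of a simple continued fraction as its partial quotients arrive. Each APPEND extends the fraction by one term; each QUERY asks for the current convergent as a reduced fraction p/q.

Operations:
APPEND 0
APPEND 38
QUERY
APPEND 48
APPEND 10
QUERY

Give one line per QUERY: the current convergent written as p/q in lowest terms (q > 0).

1/38
481/18288

APPEND 0: p_0 = 0·1 + 0 = 0, q_0 = 0·0 + 1 = 1 → 0/1
APPEND 38: p_1 = 38·0 + 1 = 1, q_1 = 38·1 + 0 = 38 → 1/38
APPEND 48: p_2 = 48·1 + 0 = 48, q_2 = 48·38 + 1 = 1825 → 48/1825
APPEND 10: p_3 = 10·48 + 1 = 481, q_3 = 10·1825 + 38 = 18288 → 481/18288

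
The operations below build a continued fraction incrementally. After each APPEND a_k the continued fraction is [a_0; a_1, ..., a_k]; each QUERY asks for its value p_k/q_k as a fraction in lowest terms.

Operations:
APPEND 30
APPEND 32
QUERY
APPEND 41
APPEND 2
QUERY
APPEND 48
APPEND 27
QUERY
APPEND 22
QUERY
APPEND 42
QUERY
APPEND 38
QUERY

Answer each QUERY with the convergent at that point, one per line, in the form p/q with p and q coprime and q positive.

961/32
79823/2658
104595068/3482877
2304962431/76752191
96913017170/3227074899
3684999614891/122705598353

APPEND 30: p_0 = 30·1 + 0 = 30, q_0 = 30·0 + 1 = 1 → 30/1
APPEND 32: p_1 = 32·30 + 1 = 961, q_1 = 32·1 + 0 = 32 → 961/32
APPEND 41: p_2 = 41·961 + 30 = 39431, q_2 = 41·32 + 1 = 1313 → 39431/1313
APPEND 2: p_3 = 2·39431 + 961 = 79823, q_3 = 2·1313 + 32 = 2658 → 79823/2658
APPEND 48: p_4 = 48·79823 + 39431 = 3870935, q_4 = 48·2658 + 1313 = 128897 → 3870935/128897
APPEND 27: p_5 = 27·3870935 + 79823 = 104595068, q_5 = 27·128897 + 2658 = 3482877 → 104595068/3482877
APPEND 22: p_6 = 22·104595068 + 3870935 = 2304962431, q_6 = 22·3482877 + 128897 = 76752191 → 2304962431/76752191
APPEND 42: p_7 = 42·2304962431 + 104595068 = 96913017170, q_7 = 42·76752191 + 3482877 = 3227074899 → 96913017170/3227074899
APPEND 38: p_8 = 38·96913017170 + 2304962431 = 3684999614891, q_8 = 38·3227074899 + 76752191 = 122705598353 → 3684999614891/122705598353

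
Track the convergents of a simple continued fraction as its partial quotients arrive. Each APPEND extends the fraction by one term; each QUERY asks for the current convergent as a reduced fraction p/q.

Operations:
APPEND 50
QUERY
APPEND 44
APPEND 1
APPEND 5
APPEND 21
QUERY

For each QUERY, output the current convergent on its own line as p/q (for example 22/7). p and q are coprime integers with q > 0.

APPEND 50: p_0 = 50·1 + 0 = 50, q_0 = 50·0 + 1 = 1 → 50/1
APPEND 44: p_1 = 44·50 + 1 = 2201, q_1 = 44·1 + 0 = 44 → 2201/44
APPEND 1: p_2 = 1·2201 + 50 = 2251, q_2 = 1·44 + 1 = 45 → 2251/45
APPEND 5: p_3 = 5·2251 + 2201 = 13456, q_3 = 5·45 + 44 = 269 → 13456/269
APPEND 21: p_4 = 21·13456 + 2251 = 284827, q_4 = 21·269 + 45 = 5694 → 284827/5694

50/1
284827/5694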